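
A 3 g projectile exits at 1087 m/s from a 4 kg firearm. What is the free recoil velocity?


v_recoil = m_p * v_p / m_gun = 0.003 * 1087 / 4 = 0.8153 m/s

0.8153 m/s


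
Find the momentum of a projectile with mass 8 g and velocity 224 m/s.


p = m*v = 0.008*224 = 1.792 kg·m/s

1.792 kg·m/s


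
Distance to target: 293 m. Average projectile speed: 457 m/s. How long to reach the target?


t = d/v = 293/457 = 0.6411 s

0.6411 s


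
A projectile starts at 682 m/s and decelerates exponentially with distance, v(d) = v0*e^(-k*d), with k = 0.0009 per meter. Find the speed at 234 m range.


v = v0*exp(-k*d) = 682*exp(-0.0009*234) = 552.5 m/s

552.5 m/s


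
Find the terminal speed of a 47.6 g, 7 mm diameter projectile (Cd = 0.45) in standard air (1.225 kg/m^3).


A = pi*(d/2)^2 = pi*(7/2000)^2 = 3.84845e-05 m^2
vt = sqrt(2mg/(Cd*rho*A)) = sqrt(2*0.0476*9.81/(0.45 * 1.225 * 3.84845e-05)) = 209.8 m/s

209.8 m/s


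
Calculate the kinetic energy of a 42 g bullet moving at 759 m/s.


E = 0.5*m*v^2 = 0.5*0.042*759^2 = 12098 J

12098 J


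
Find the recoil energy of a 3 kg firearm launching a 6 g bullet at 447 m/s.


v_r = m_p*v_p/m_gun = 0.006*447/3 = 0.894 m/s, E_r = 0.5*m_gun*v_r^2 = 0.5*3*0.894^2 = 1.199 J

1.199 J


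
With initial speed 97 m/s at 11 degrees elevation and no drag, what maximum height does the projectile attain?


H = (v0*sin(theta))^2 / (2g) = (97*sin(11°))^2 / (2*9.81) = 17.46 m

17.46 m


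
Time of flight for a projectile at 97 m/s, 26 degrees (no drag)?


T = 2*v0*sin(theta)/g = 2*97*sin(26°)/9.81 = 8.669 s

8.669 s


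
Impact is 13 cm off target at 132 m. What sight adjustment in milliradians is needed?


1 mrad subtends 1 cm per 10 m of range, so adj = error_cm / (dist_m / 10) = 13 / (132/10) = 0.9848 mrad

0.9848 mrad


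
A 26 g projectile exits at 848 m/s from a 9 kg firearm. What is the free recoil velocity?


v_recoil = m_p * v_p / m_gun = 0.026 * 848 / 9 = 2.45 m/s

2.45 m/s


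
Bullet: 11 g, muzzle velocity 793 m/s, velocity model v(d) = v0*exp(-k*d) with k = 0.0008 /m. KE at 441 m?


v = v0*exp(-k*d) = 793*exp(-0.0008*441) = 557.255 m/s
E = 0.5*m*v^2 = 0.5*0.011*557.255^2 = 1708 J

1708 J


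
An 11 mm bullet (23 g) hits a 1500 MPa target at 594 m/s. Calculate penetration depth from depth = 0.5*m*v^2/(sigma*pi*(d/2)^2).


A = pi*(d/2)^2 = pi*(11/2)^2 = 95.0332 mm^2
E = 0.5*m*v^2 = 0.5*0.023*594^2 = 4057.61 J
depth = E/(sigma*A) = 4057.61 J / (1500 MPa * 95.0332 mm^2) = 4057.61/(1500 * 95.0332) m = 0.0284645 m ≈ 28.46 mm

28.46 mm


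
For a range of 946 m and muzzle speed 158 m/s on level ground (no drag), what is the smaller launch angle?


sin(2*theta) = R*g/v0^2 = 946*9.81/158^2 = 0.371746, theta = arcsin(0.371746)/2 = 10.91°

10.91 degrees


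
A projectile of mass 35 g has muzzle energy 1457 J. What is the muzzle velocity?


v = sqrt(2*E/m) = sqrt(2*1457/0.035) = 288.5 m/s

288.5 m/s


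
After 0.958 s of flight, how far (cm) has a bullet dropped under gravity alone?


drop = 0.5*g*t^2 = 0.5*9.81*0.958^2 = 4.50163 m ≈ 450.2 cm

450.2 cm


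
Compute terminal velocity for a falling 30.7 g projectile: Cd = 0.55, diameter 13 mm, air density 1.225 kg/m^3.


A = pi*(d/2)^2 = pi*(13/2000)^2 = 1.32732e-04 m^2
vt = sqrt(2mg/(Cd*rho*A)) = sqrt(2*0.0307*9.81/(0.55 * 1.225 * 1.32732e-04)) = 82.07 m/s

82.07 m/s


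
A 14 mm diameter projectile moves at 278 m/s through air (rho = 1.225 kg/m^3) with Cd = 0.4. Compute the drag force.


A = pi*(d/2)^2 = pi*(14/2000)^2 = 1.53938e-04 m^2
Fd = 0.5*Cd*rho*A*v^2 = 0.5*0.4*1.225*1.53938e-04*278^2 = 2.915 N

2.915 N


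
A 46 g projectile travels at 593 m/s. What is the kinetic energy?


E = 0.5*m*v^2 = 0.5*0.046*593^2 = 8088 J

8088 J


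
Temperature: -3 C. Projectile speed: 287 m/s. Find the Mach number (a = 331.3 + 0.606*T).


a = 331.3 + 0.606*(-3) = 329.482 m/s
M = v/a = 287/329.482 = 0.8711

0.8711


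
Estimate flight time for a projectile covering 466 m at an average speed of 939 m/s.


t = d/v = 466/939 = 0.4963 s

0.4963 s


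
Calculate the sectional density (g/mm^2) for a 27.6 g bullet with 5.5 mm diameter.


SD = m/d^2 = 27.6/5.5^2 = 0.9124 g/mm^2

0.9124 g/mm^2


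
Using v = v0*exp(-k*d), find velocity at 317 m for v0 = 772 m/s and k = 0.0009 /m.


v = v0*exp(-k*d) = 772*exp(-0.0009*317) = 580.4 m/s

580.4 m/s


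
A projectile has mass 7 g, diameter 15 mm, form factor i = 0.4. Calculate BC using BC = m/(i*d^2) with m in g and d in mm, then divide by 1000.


BC = m/(i*d^2*1000) = 7/(0.4 * 15^2 * 1000) = 7.778e-05

7.778e-05


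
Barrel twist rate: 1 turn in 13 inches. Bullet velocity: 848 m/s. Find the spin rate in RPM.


twist_m = 13*0.0254 = 0.3302 m
spin = v/twist = 848/0.3302 = 2568.141 rev/s
RPM = spin*60 = 2568.141*60 ≈ 154088 RPM

154088 RPM


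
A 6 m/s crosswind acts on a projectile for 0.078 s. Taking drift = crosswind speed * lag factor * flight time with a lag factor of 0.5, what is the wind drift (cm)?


drift = v_wind * lag * t = 6 * 0.5 * 0.078 = 0.234 m ≈ 23.4 cm

23.4 cm


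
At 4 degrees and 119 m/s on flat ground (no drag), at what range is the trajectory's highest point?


R = v0^2*sin(2*theta)/g = 119^2*sin(2*4°)/9.81 = 200.9 m
apex_dist = R/2 = 200.9/2 = 100.5 m

100.5 m


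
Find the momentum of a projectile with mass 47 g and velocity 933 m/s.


p = m*v = 0.047*933 = 43.85 kg·m/s

43.85 kg·m/s


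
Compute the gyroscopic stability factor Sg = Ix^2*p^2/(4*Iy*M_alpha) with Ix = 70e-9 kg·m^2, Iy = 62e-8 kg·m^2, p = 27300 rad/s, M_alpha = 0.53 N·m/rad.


Sg = Ix^2 * p^2 / (4 * Iy * M_alpha) = (70e-9)^2 * 27300^2 / (4 * 62e-8 * 0.53) = 2.778

2.778


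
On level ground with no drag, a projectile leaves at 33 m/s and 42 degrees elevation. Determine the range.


R = v0^2 * sin(2*theta) / g = 33^2 * sin(2*42°) / 9.81 = 110.4 m

110.4 m


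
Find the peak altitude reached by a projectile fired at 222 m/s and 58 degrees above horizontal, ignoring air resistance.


H = (v0*sin(theta))^2 / (2g) = (222*sin(58°))^2 / (2*9.81) = 1807 m

1807 m


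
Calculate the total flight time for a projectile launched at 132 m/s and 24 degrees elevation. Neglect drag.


T = 2*v0*sin(theta)/g = 2*132*sin(24°)/9.81 = 10.95 s

10.95 s


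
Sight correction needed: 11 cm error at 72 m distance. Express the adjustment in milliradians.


1 mrad subtends 1 cm per 10 m of range, so adj = error_cm / (dist_m / 10) = 11 / (72/10) = 1.528 mrad

1.528 mrad


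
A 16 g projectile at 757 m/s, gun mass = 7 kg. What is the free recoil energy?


v_r = m_p*v_p/m_gun = 0.016*757/7 = 1.73029 m/s, E_r = 0.5*m_gun*v_r^2 = 0.5*7*1.73029^2 = 10.48 J

10.48 J


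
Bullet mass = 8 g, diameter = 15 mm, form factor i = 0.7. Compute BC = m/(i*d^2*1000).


BC = m/(i*d^2*1000) = 8/(0.7 * 15^2 * 1000) = 5.079e-05

5.079e-05


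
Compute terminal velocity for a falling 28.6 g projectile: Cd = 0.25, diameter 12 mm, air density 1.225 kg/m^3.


A = pi*(d/2)^2 = pi*(12/2000)^2 = 1.13097e-04 m^2
vt = sqrt(2mg/(Cd*rho*A)) = sqrt(2*0.0286*9.81/(0.25 * 1.225 * 1.13097e-04)) = 127.3 m/s

127.3 m/s


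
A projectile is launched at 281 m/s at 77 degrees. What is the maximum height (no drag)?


H = (v0*sin(theta))^2 / (2g) = (281*sin(77°))^2 / (2*9.81) = 3821 m

3821 m


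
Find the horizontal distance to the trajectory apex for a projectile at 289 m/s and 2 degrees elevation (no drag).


R = v0^2*sin(2*theta)/g = 289^2*sin(2*2°)/9.81 = 593.897 m
apex_dist = R/2 = 593.897/2 = 296.9 m

296.9 m


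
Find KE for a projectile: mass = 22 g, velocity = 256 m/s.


E = 0.5*m*v^2 = 0.5*0.022*256^2 = 720.9 J

720.9 J


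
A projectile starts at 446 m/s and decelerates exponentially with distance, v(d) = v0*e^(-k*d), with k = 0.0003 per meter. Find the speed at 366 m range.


v = v0*exp(-k*d) = 446*exp(-0.0003*366) = 399.6 m/s

399.6 m/s


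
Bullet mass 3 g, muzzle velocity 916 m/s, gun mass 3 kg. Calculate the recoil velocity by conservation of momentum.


v_recoil = m_p * v_p / m_gun = 0.003 * 916 / 3 = 0.916 m/s

0.916 m/s


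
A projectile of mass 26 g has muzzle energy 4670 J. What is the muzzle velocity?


v = sqrt(2*E/m) = sqrt(2*4670/0.026) = 599.4 m/s

599.4 m/s


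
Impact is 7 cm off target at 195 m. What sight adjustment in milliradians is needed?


1 mrad subtends 1 cm per 10 m of range, so adj = error_cm / (dist_m / 10) = 7 / (195/10) = 0.359 mrad

0.359 mrad


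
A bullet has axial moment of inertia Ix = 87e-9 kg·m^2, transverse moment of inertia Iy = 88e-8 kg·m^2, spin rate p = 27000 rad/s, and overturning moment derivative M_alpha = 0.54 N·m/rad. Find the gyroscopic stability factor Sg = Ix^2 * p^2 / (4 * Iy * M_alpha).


Sg = Ix^2 * p^2 / (4 * Iy * M_alpha) = (87e-9)^2 * 27000^2 / (4 * 88e-8 * 0.54) = 2.903

2.903


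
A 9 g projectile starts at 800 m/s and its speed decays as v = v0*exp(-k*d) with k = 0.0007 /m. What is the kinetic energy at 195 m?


v = v0*exp(-k*d) = 800*exp(-0.0007*195) = 697.925 m/s
E = 0.5*m*v^2 = 0.5*0.009*697.925^2 = 2192 J

2192 J


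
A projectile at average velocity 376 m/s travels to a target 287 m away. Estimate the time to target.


t = d/v = 287/376 = 0.7633 s

0.7633 s


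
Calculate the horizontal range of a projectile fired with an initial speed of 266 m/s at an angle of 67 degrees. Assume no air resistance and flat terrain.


R = v0^2 * sin(2*theta) / g = 266^2 * sin(2*67°) / 9.81 = 5188 m

5188 m


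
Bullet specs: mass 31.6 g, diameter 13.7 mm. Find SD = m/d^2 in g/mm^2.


SD = m/d^2 = 31.6/13.7^2 = 0.1684 g/mm^2

0.1684 g/mm^2


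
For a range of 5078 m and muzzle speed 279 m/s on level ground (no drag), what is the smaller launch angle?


sin(2*theta) = R*g/v0^2 = 5078*9.81/279^2 = 0.639961, theta = arcsin(0.639961)/2 = 19.89°

19.89 degrees


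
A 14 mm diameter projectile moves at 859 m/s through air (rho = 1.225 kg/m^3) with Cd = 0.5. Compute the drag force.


A = pi*(d/2)^2 = pi*(14/2000)^2 = 1.53938e-04 m^2
Fd = 0.5*Cd*rho*A*v^2 = 0.5*0.5*1.225*1.53938e-04*859^2 = 34.79 N

34.79 N


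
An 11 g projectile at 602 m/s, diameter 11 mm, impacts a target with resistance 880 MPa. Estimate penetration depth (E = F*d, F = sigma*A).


A = pi*(d/2)^2 = pi*(11/2)^2 = 95.0332 mm^2
E = 0.5*m*v^2 = 0.5*0.011*602^2 = 1993.22 J
depth = E/(sigma*A) = 1993.22 J / (880 MPa * 95.0332 mm^2) = 1993.22/(880 * 95.0332) m = 0.023834 m ≈ 23.83 mm

23.83 mm


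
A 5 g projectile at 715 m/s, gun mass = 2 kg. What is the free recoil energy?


v_r = m_p*v_p/m_gun = 0.005*715/2 = 1.7875 m/s, E_r = 0.5*m_gun*v_r^2 = 0.5*2*1.7875^2 = 3.195 J

3.195 J


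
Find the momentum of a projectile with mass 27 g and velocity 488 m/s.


p = m*v = 0.027*488 = 13.18 kg·m/s

13.18 kg·m/s


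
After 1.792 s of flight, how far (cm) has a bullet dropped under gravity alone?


drop = 0.5*g*t^2 = 0.5*9.81*1.792^2 = 15.7512 m ≈ 1575 cm

1575 cm


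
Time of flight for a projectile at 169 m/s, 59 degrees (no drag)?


T = 2*v0*sin(theta)/g = 2*169*sin(59°)/9.81 = 29.53 s

29.53 s


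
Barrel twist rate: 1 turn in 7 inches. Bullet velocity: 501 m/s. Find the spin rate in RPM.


twist_m = 7*0.0254 = 0.1778 m
spin = v/twist = 501/0.1778 = 2817.773 rev/s
RPM = spin*60 = 2817.773*60 ≈ 169066 RPM

169066 RPM


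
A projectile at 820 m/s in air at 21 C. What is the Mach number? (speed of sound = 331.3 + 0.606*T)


a = 331.3 + 0.606*(21) = 344.026 m/s
M = v/a = 820/344.026 = 2.384

2.384


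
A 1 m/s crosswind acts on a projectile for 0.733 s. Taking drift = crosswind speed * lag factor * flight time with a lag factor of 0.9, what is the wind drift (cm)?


drift = v_wind * lag * t = 1 * 0.9 * 0.733 = 0.6597 m ≈ 65.97 cm

65.97 cm


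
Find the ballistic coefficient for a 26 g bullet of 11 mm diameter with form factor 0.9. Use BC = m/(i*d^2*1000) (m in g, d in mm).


BC = m/(i*d^2*1000) = 26/(0.9 * 11^2 * 1000) = 0.0002388

0.0002388


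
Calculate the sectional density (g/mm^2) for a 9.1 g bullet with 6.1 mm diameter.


SD = m/d^2 = 9.1/6.1^2 = 0.2446 g/mm^2

0.2446 g/mm^2


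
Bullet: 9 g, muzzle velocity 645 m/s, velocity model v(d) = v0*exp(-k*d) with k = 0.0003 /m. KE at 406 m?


v = v0*exp(-k*d) = 645*exp(-0.0003*406) = 571.035 m/s
E = 0.5*m*v^2 = 0.5*0.009*571.035^2 = 1467 J

1467 J


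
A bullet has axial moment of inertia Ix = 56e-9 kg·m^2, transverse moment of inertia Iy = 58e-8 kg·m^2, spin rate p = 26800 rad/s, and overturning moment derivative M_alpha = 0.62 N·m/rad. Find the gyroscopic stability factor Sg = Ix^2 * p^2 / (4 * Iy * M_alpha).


Sg = Ix^2 * p^2 / (4 * Iy * M_alpha) = (56e-9)^2 * 26800^2 / (4 * 58e-8 * 0.62) = 1.566

1.566


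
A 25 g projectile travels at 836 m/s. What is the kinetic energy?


E = 0.5*m*v^2 = 0.5*0.025*836^2 = 8736 J

8736 J


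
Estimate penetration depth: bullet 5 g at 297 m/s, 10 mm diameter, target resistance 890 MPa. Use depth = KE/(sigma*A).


A = pi*(d/2)^2 = pi*(10/2)^2 = 78.5398 mm^2
E = 0.5*m*v^2 = 0.5*0.005*297^2 = 220.523 J
depth = E/(sigma*A) = 220.523 J / (890 MPa * 78.5398 mm^2) = 220.523/(890 * 78.5398) m = 0.00315481 m ≈ 3.155 mm

3.155 mm


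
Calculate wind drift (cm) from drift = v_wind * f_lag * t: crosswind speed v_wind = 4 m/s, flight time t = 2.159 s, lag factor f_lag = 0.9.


drift = v_wind * lag * t = 4 * 0.9 * 2.159 = 7.7724 m ≈ 777.2 cm

777.2 cm


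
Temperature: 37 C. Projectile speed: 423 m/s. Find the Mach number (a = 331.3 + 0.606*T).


a = 331.3 + 0.606*(37) = 353.722 m/s
M = v/a = 423/353.722 = 1.196

1.196


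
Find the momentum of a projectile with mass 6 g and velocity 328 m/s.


p = m*v = 0.006*328 = 1.968 kg·m/s

1.968 kg·m/s


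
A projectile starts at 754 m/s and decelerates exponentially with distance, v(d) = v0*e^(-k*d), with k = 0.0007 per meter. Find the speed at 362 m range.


v = v0*exp(-k*d) = 754*exp(-0.0007*362) = 585.2 m/s

585.2 m/s


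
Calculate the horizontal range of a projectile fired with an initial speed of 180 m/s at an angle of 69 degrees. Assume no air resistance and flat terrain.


R = v0^2 * sin(2*theta) / g = 180^2 * sin(2*69°) / 9.81 = 2210 m

2210 m


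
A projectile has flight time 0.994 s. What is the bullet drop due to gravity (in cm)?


drop = 0.5*g*t^2 = 0.5*9.81*0.994^2 = 4.84632 m ≈ 484.6 cm

484.6 cm


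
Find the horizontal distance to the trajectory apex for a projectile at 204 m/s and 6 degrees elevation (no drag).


R = v0^2*sin(2*theta)/g = 204^2*sin(2*6°)/9.81 = 882.003 m
apex_dist = R/2 = 882.003/2 = 441 m

441 m


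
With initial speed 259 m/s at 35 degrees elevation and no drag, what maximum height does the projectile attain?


H = (v0*sin(theta))^2 / (2g) = (259*sin(35°))^2 / (2*9.81) = 1125 m

1125 m


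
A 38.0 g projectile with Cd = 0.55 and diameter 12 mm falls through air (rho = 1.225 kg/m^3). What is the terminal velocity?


A = pi*(d/2)^2 = pi*(12/2000)^2 = 1.13097e-04 m^2
vt = sqrt(2mg/(Cd*rho*A)) = sqrt(2*0.038*9.81/(0.55 * 1.225 * 1.13097e-04)) = 98.92 m/s

98.92 m/s


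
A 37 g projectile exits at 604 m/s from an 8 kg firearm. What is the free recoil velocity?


v_recoil = m_p * v_p / m_gun = 0.037 * 604 / 8 = 2.793 m/s

2.793 m/s


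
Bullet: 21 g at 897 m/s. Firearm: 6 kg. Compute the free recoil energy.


v_r = m_p*v_p/m_gun = 0.021*897/6 = 3.1395 m/s, E_r = 0.5*m_gun*v_r^2 = 0.5*6*3.1395^2 = 29.57 J

29.57 J


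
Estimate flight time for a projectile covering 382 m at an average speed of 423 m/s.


t = d/v = 382/423 = 0.9031 s

0.9031 s


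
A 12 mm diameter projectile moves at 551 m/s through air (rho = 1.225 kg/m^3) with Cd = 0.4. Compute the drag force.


A = pi*(d/2)^2 = pi*(12/2000)^2 = 1.13097e-04 m^2
Fd = 0.5*Cd*rho*A*v^2 = 0.5*0.4*1.225*1.13097e-04*551^2 = 8.412 N

8.412 N


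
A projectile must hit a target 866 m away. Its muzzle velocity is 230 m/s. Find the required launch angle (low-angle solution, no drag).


sin(2*theta) = R*g/v0^2 = 866*9.81/230^2 = 0.160595, theta = arcsin(0.160595)/2 = 4.621°

4.621 degrees


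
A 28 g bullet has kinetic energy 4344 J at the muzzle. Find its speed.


v = sqrt(2*E/m) = sqrt(2*4344/0.028) = 557 m/s

557 m/s


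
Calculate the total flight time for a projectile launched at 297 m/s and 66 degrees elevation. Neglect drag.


T = 2*v0*sin(theta)/g = 2*297*sin(66°)/9.81 = 55.32 s

55.32 s


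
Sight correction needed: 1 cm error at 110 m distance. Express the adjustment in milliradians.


1 mrad subtends 1 cm per 10 m of range, so adj = error_cm / (dist_m / 10) = 1 / (110/10) = 0.09091 mrad

0.09091 mrad


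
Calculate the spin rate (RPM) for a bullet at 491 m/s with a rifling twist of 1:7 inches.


twist_m = 7*0.0254 = 0.1778 m
spin = v/twist = 491/0.1778 = 2761.53 rev/s
RPM = spin*60 = 2761.53*60 ≈ 165692 RPM

165692 RPM


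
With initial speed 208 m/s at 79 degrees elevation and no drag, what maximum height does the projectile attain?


H = (v0*sin(theta))^2 / (2g) = (208*sin(79°))^2 / (2*9.81) = 2125 m

2125 m


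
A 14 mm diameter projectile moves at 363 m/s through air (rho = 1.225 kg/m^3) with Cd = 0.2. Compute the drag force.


A = pi*(d/2)^2 = pi*(14/2000)^2 = 1.53938e-04 m^2
Fd = 0.5*Cd*rho*A*v^2 = 0.5*0.2*1.225*1.53938e-04*363^2 = 2.485 N

2.485 N


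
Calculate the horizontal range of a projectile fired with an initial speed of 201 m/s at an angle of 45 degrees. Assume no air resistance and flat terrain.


R = v0^2 * sin(2*theta) / g = 201^2 * sin(2*45°) / 9.81 = 4118 m

4118 m


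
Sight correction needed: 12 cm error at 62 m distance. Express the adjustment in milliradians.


1 mrad subtends 1 cm per 10 m of range, so adj = error_cm / (dist_m / 10) = 12 / (62/10) = 1.935 mrad

1.935 mrad


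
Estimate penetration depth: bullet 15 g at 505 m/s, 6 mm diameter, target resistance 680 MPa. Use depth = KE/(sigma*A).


A = pi*(d/2)^2 = pi*(6/2)^2 = 28.2743 mm^2
E = 0.5*m*v^2 = 0.5*0.015*505^2 = 1912.69 J
depth = E/(sigma*A) = 1912.69 J / (680 MPa * 28.2743 mm^2) = 1912.69/(680 * 28.2743) m = 0.0994816 m ≈ 99.48 mm

99.48 mm


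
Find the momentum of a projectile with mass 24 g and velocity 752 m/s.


p = m*v = 0.024*752 = 18.05 kg·m/s

18.05 kg·m/s


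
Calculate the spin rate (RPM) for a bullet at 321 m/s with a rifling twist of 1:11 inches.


twist_m = 11*0.0254 = 0.2794 m
spin = v/twist = 321/0.2794 = 1148.89 rev/s
RPM = spin*60 = 1148.89*60 ≈ 68933 RPM

68933 RPM


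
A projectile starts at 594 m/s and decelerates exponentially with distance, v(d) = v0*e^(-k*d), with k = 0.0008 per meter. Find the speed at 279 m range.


v = v0*exp(-k*d) = 594*exp(-0.0008*279) = 475.2 m/s

475.2 m/s


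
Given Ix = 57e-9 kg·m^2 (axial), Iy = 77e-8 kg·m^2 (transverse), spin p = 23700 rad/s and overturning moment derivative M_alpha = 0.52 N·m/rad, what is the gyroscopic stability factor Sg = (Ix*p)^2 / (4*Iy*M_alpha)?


Sg = Ix^2 * p^2 / (4 * Iy * M_alpha) = (57e-9)^2 * 23700^2 / (4 * 77e-8 * 0.52) = 1.139

1.139


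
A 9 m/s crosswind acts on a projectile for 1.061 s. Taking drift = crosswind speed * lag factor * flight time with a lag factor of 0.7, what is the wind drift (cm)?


drift = v_wind * lag * t = 9 * 0.7 * 1.061 = 6.6843 m ≈ 668.4 cm

668.4 cm


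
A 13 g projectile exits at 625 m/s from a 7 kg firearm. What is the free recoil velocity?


v_recoil = m_p * v_p / m_gun = 0.013 * 625 / 7 = 1.161 m/s

1.161 m/s


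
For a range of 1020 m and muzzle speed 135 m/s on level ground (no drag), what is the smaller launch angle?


sin(2*theta) = R*g/v0^2 = 1020*9.81/135^2 = 0.549037, theta = arcsin(0.549037)/2 = 16.65°

16.65 degrees


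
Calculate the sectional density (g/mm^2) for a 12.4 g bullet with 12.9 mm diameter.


SD = m/d^2 = 12.4/12.9^2 = 0.07451 g/mm^2

0.07451 g/mm^2


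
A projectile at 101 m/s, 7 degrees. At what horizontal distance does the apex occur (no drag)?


R = v0^2*sin(2*theta)/g = 101^2*sin(2*7°)/9.81 = 251.564 m
apex_dist = R/2 = 251.564/2 = 125.8 m

125.8 m


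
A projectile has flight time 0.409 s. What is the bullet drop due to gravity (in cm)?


drop = 0.5*g*t^2 = 0.5*9.81*0.409^2 = 0.820513 m ≈ 82.05 cm

82.05 cm


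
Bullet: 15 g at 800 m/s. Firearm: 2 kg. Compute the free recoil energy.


v_r = m_p*v_p/m_gun = 0.015*800/2 = 6 m/s, E_r = 0.5*m_gun*v_r^2 = 0.5*2*6^2 = 36 J

36 J


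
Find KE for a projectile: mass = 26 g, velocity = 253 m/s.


E = 0.5*m*v^2 = 0.5*0.026*253^2 = 832.1 J

832.1 J


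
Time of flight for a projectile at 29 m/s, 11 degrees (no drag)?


T = 2*v0*sin(theta)/g = 2*29*sin(11°)/9.81 = 1.128 s

1.128 s


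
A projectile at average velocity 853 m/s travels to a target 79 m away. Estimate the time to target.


t = d/v = 79/853 = 0.09261 s

0.09261 s


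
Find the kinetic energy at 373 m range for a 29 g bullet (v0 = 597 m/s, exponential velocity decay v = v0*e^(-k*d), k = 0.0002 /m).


v = v0*exp(-k*d) = 597*exp(-0.0002*373) = 554.084 m/s
E = 0.5*m*v^2 = 0.5*0.029*554.084^2 = 4452 J

4452 J


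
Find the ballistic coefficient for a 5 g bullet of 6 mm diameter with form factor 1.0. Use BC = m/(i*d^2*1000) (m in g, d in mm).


BC = m/(i*d^2*1000) = 5/(1.0 * 6^2 * 1000) = 0.0001389

0.0001389


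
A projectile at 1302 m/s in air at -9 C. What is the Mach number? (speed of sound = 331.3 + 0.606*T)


a = 331.3 + 0.606*(-9) = 325.846 m/s
M = v/a = 1302/325.846 = 3.996

3.996


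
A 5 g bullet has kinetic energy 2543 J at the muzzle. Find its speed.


v = sqrt(2*E/m) = sqrt(2*2543/0.005) = 1009 m/s

1009 m/s


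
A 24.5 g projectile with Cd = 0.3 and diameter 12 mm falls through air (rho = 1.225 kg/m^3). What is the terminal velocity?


A = pi*(d/2)^2 = pi*(12/2000)^2 = 1.13097e-04 m^2
vt = sqrt(2mg/(Cd*rho*A)) = sqrt(2*0.0245*9.81/(0.3 * 1.225 * 1.13097e-04)) = 107.5 m/s

107.5 m/s


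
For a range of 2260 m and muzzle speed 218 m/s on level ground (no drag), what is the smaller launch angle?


sin(2*theta) = R*g/v0^2 = 2260*9.81/218^2 = 0.466514, theta = arcsin(0.466514)/2 = 13.9°

13.9 degrees


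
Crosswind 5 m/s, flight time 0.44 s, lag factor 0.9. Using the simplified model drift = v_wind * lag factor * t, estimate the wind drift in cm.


drift = v_wind * lag * t = 5 * 0.9 * 0.44 = 1.98 m ≈ 198 cm

198 cm


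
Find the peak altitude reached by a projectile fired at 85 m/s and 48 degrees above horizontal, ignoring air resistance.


H = (v0*sin(theta))^2 / (2g) = (85*sin(48°))^2 / (2*9.81) = 203.4 m

203.4 m


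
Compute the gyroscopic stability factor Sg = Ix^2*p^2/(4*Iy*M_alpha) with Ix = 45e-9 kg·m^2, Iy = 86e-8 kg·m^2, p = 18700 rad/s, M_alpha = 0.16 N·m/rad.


Sg = Ix^2 * p^2 / (4 * Iy * M_alpha) = (45e-9)^2 * 18700^2 / (4 * 86e-8 * 0.16) = 1.287

1.287


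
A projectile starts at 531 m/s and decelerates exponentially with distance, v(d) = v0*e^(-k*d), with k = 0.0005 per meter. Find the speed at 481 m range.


v = v0*exp(-k*d) = 531*exp(-0.0005*481) = 417.5 m/s

417.5 m/s


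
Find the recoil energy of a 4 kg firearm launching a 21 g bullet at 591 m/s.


v_r = m_p*v_p/m_gun = 0.021*591/4 = 3.10275 m/s, E_r = 0.5*m_gun*v_r^2 = 0.5*4*3.10275^2 = 19.25 J

19.25 J


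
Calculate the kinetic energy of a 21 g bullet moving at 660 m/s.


E = 0.5*m*v^2 = 0.5*0.021*660^2 = 4574 J

4574 J


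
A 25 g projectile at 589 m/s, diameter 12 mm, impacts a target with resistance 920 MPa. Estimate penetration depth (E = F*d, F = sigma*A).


A = pi*(d/2)^2 = pi*(12/2)^2 = 113.097 mm^2
E = 0.5*m*v^2 = 0.5*0.025*589^2 = 4336.51 J
depth = E/(sigma*A) = 4336.51 J / (920 MPa * 113.097 mm^2) = 4336.51/(920 * 113.097) m = 0.0416774 m ≈ 41.68 mm

41.68 mm


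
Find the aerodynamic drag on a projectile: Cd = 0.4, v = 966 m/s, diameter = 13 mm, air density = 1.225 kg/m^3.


A = pi*(d/2)^2 = pi*(13/2000)^2 = 1.32732e-04 m^2
Fd = 0.5*Cd*rho*A*v^2 = 0.5*0.4*1.225*1.32732e-04*966^2 = 30.35 N

30.35 N


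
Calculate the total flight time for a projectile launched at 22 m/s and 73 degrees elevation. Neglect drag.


T = 2*v0*sin(theta)/g = 2*22*sin(73°)/9.81 = 4.289 s

4.289 s


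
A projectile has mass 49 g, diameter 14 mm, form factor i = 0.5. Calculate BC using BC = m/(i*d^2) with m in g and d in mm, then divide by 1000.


BC = m/(i*d^2*1000) = 49/(0.5 * 14^2 * 1000) = 0.0005

0.0005


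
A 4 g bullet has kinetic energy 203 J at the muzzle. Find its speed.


v = sqrt(2*E/m) = sqrt(2*203/0.004) = 318.6 m/s

318.6 m/s


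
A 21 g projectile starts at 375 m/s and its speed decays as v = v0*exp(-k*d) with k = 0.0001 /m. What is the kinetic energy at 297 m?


v = v0*exp(-k*d) = 375*exp(-0.0001*297) = 364.026 m/s
E = 0.5*m*v^2 = 0.5*0.021*364.026^2 = 1391 J

1391 J


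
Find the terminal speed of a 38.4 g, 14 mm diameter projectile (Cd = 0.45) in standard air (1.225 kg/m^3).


A = pi*(d/2)^2 = pi*(14/2000)^2 = 1.53938e-04 m^2
vt = sqrt(2mg/(Cd*rho*A)) = sqrt(2*0.0384*9.81/(0.45 * 1.225 * 1.53938e-04)) = 94.23 m/s

94.23 m/s


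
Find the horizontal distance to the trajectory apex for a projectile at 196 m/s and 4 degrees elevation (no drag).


R = v0^2*sin(2*theta)/g = 196^2*sin(2*4°)/9.81 = 545.002 m
apex_dist = R/2 = 545.002/2 = 272.5 m

272.5 m


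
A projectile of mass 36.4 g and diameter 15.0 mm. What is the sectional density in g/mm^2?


SD = m/d^2 = 36.4/15.0^2 = 0.1618 g/mm^2

0.1618 g/mm^2


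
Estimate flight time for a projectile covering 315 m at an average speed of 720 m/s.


t = d/v = 315/720 = 0.4375 s

0.4375 s


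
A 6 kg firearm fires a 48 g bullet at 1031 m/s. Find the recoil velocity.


v_recoil = m_p * v_p / m_gun = 0.048 * 1031 / 6 = 8.248 m/s

8.248 m/s


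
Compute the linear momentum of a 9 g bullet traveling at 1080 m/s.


p = m*v = 0.009*1080 = 9.72 kg·m/s

9.72 kg·m/s


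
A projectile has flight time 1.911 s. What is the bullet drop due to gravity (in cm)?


drop = 0.5*g*t^2 = 0.5*9.81*1.911^2 = 17.9127 m ≈ 1791 cm

1791 cm


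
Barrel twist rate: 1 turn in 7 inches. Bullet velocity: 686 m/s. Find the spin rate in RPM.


twist_m = 7*0.0254 = 0.1778 m
spin = v/twist = 686/0.1778 = 3858.268 rev/s
RPM = spin*60 = 3858.268*60 ≈ 231496 RPM

231496 RPM


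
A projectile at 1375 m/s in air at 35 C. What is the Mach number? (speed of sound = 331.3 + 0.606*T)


a = 331.3 + 0.606*(35) = 352.51 m/s
M = v/a = 1375/352.51 = 3.901

3.901


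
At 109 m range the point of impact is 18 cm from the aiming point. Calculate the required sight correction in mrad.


1 mrad subtends 1 cm per 10 m of range, so adj = error_cm / (dist_m / 10) = 18 / (109/10) = 1.651 mrad

1.651 mrad


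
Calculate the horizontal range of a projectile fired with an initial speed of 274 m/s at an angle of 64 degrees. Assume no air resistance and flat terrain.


R = v0^2 * sin(2*theta) / g = 274^2 * sin(2*64°) / 9.81 = 6031 m

6031 m


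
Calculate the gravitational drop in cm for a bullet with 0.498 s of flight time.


drop = 0.5*g*t^2 = 0.5*9.81*0.498^2 = 1.21646 m ≈ 121.6 cm

121.6 cm


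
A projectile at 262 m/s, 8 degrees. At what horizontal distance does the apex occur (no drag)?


R = v0^2*sin(2*theta)/g = 262^2*sin(2*8°)/9.81 = 1928.73 m
apex_dist = R/2 = 1928.73/2 = 964.4 m

964.4 m


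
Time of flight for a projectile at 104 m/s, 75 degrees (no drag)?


T = 2*v0*sin(theta)/g = 2*104*sin(75°)/9.81 = 20.48 s

20.48 s


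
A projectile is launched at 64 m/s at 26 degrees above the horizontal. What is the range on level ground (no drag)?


R = v0^2 * sin(2*theta) / g = 64^2 * sin(2*26°) / 9.81 = 329 m

329 m


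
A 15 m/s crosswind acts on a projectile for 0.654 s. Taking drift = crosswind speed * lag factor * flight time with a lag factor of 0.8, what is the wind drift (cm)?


drift = v_wind * lag * t = 15 * 0.8 * 0.654 = 7.848 m ≈ 784.8 cm

784.8 cm


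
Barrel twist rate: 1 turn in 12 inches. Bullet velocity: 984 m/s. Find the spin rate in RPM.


twist_m = 12*0.0254 = 0.3048 m
spin = v/twist = 984/0.3048 = 3228.346 rev/s
RPM = spin*60 = 3228.346*60 ≈ 193701 RPM

193701 RPM


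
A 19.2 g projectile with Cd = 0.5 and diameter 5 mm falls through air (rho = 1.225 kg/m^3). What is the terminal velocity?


A = pi*(d/2)^2 = pi*(5/2000)^2 = 1.96350e-05 m^2
vt = sqrt(2mg/(Cd*rho*A)) = sqrt(2*0.0192*9.81/(0.5 * 1.225 * 1.96350e-05)) = 177 m/s

177 m/s


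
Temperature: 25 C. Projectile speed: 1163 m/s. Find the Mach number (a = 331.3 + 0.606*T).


a = 331.3 + 0.606*(25) = 346.45 m/s
M = v/a = 1163/346.45 = 3.357

3.357


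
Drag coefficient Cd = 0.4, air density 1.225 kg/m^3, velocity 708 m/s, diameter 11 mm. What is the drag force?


A = pi*(d/2)^2 = pi*(11/2000)^2 = 9.50332e-05 m^2
Fd = 0.5*Cd*rho*A*v^2 = 0.5*0.4*1.225*9.50332e-05*708^2 = 11.67 N

11.67 N


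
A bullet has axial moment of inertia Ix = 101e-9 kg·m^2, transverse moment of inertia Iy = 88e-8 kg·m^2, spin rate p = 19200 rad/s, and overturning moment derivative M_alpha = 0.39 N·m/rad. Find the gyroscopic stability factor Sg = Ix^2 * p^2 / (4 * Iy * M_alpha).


Sg = Ix^2 * p^2 / (4 * Iy * M_alpha) = (101e-9)^2 * 19200^2 / (4 * 88e-8 * 0.39) = 2.739

2.739


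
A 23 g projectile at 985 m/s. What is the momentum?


p = m*v = 0.023*985 = 22.66 kg·m/s

22.66 kg·m/s


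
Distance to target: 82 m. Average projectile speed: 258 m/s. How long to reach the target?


t = d/v = 82/258 = 0.3178 s

0.3178 s


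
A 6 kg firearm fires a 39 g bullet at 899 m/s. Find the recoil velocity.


v_recoil = m_p * v_p / m_gun = 0.039 * 899 / 6 = 5.843 m/s

5.843 m/s


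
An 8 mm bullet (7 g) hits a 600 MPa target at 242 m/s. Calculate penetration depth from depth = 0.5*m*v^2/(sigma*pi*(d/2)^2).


A = pi*(d/2)^2 = pi*(8/2)^2 = 50.2655 mm^2
E = 0.5*m*v^2 = 0.5*0.007*242^2 = 204.974 J
depth = E/(sigma*A) = 204.974 J / (600 MPa * 50.2655 mm^2) = 204.974/(600 * 50.2655) m = 0.00679638 m ≈ 6.796 mm

6.796 mm


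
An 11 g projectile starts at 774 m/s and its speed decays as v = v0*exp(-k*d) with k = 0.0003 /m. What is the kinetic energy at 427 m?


v = v0*exp(-k*d) = 774*exp(-0.0003*427) = 680.938 m/s
E = 0.5*m*v^2 = 0.5*0.011*680.938^2 = 2550 J

2550 J


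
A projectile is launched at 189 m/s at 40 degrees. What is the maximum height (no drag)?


H = (v0*sin(theta))^2 / (2g) = (189*sin(40°))^2 / (2*9.81) = 752.2 m

752.2 m


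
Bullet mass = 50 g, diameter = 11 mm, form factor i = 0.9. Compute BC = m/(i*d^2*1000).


BC = m/(i*d^2*1000) = 50/(0.9 * 11^2 * 1000) = 0.0004591

0.0004591


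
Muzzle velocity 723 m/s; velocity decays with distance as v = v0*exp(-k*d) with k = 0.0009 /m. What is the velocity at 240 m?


v = v0*exp(-k*d) = 723*exp(-0.0009*240) = 582.5 m/s

582.5 m/s


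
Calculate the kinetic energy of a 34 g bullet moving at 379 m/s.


E = 0.5*m*v^2 = 0.5*0.034*379^2 = 2442 J

2442 J


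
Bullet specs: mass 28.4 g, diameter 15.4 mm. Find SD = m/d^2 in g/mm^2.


SD = m/d^2 = 28.4/15.4^2 = 0.1198 g/mm^2

0.1198 g/mm^2


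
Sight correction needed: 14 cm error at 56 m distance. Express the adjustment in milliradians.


1 mrad subtends 1 cm per 10 m of range, so adj = error_cm / (dist_m / 10) = 14 / (56/10) = 2.5 mrad

2.5 mrad


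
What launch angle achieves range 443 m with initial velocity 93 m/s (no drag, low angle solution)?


sin(2*theta) = R*g/v0^2 = 443*9.81/93^2 = 0.502466, theta = arcsin(0.502466)/2 = 15.08°

15.08 degrees


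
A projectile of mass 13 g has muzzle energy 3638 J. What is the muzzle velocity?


v = sqrt(2*E/m) = sqrt(2*3638/0.013) = 748.1 m/s

748.1 m/s


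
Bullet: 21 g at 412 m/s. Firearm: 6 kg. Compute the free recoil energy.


v_r = m_p*v_p/m_gun = 0.021*412/6 = 1.442 m/s, E_r = 0.5*m_gun*v_r^2 = 0.5*6*1.442^2 = 6.238 J

6.238 J


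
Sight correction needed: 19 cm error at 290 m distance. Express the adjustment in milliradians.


1 mrad subtends 1 cm per 10 m of range, so adj = error_cm / (dist_m / 10) = 19 / (290/10) = 0.6552 mrad

0.6552 mrad


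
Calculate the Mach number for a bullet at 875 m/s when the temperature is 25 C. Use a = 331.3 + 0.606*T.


a = 331.3 + 0.606*(25) = 346.45 m/s
M = v/a = 875/346.45 = 2.526

2.526


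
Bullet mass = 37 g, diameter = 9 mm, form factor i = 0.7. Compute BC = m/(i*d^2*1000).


BC = m/(i*d^2*1000) = 37/(0.7 * 9^2 * 1000) = 0.0006526

0.0006526


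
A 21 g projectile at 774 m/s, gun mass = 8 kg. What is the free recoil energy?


v_r = m_p*v_p/m_gun = 0.021*774/8 = 2.03175 m/s, E_r = 0.5*m_gun*v_r^2 = 0.5*8*2.03175^2 = 16.51 J

16.51 J


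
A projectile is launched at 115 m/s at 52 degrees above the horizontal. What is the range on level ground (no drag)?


R = v0^2 * sin(2*theta) / g = 115^2 * sin(2*52°) / 9.81 = 1308 m

1308 m


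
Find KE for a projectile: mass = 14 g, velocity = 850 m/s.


E = 0.5*m*v^2 = 0.5*0.014*850^2 = 5058 J

5058 J


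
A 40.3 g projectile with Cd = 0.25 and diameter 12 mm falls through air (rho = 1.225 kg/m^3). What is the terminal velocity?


A = pi*(d/2)^2 = pi*(12/2000)^2 = 1.13097e-04 m^2
vt = sqrt(2mg/(Cd*rho*A)) = sqrt(2*0.0403*9.81/(0.25 * 1.225 * 1.13097e-04)) = 151.1 m/s

151.1 m/s


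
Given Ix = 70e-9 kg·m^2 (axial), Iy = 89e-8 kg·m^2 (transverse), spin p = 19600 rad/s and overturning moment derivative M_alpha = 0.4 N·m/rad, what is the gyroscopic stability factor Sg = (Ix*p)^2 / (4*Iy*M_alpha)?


Sg = Ix^2 * p^2 / (4 * Iy * M_alpha) = (70e-9)^2 * 19600^2 / (4 * 89e-8 * 0.4) = 1.322

1.322


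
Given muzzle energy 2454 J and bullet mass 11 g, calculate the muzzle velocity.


v = sqrt(2*E/m) = sqrt(2*2454/0.011) = 668 m/s

668 m/s


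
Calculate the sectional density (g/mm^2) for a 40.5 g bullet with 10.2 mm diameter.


SD = m/d^2 = 40.5/10.2^2 = 0.3893 g/mm^2

0.3893 g/mm^2


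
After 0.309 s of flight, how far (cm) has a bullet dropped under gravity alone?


drop = 0.5*g*t^2 = 0.5*9.81*0.309^2 = 0.468334 m ≈ 46.83 cm

46.83 cm


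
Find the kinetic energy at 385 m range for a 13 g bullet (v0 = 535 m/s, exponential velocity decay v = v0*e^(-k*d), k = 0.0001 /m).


v = v0*exp(-k*d) = 535*exp(-0.0001*385) = 514.794 m/s
E = 0.5*m*v^2 = 0.5*0.013*514.794^2 = 1723 J

1723 J


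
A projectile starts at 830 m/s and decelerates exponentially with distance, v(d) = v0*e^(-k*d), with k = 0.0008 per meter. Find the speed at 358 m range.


v = v0*exp(-k*d) = 830*exp(-0.0008*358) = 623.3 m/s

623.3 m/s


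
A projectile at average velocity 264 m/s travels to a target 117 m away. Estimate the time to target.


t = d/v = 117/264 = 0.4432 s

0.4432 s


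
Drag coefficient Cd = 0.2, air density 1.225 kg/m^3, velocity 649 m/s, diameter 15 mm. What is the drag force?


A = pi*(d/2)^2 = pi*(15/2000)^2 = 1.76715e-04 m^2
Fd = 0.5*Cd*rho*A*v^2 = 0.5*0.2*1.225*1.76715e-04*649^2 = 9.118 N

9.118 N


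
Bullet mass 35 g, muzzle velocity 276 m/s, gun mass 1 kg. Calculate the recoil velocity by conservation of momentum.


v_recoil = m_p * v_p / m_gun = 0.035 * 276 / 1 = 9.66 m/s

9.66 m/s


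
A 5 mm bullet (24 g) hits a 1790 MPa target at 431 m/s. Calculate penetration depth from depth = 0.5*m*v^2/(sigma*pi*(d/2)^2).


A = pi*(d/2)^2 = pi*(5/2)^2 = 19.635 mm^2
E = 0.5*m*v^2 = 0.5*0.024*431^2 = 2229.13 J
depth = E/(sigma*A) = 2229.13 J / (1790 MPa * 19.635 mm^2) = 2229.13/(1790 * 19.635) m = 0.0634239 m ≈ 63.42 mm

63.42 mm


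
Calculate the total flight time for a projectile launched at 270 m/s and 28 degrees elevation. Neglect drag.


T = 2*v0*sin(theta)/g = 2*270*sin(28°)/9.81 = 25.84 s

25.84 s


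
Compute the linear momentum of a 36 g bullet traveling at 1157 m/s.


p = m*v = 0.036*1157 = 41.65 kg·m/s

41.65 kg·m/s


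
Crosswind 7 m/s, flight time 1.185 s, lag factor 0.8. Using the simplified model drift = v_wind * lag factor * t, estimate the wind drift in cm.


drift = v_wind * lag * t = 7 * 0.8 * 1.185 = 6.636 m ≈ 663.6 cm

663.6 cm


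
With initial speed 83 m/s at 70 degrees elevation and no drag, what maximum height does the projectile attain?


H = (v0*sin(theta))^2 / (2g) = (83*sin(70°))^2 / (2*9.81) = 310 m

310 m


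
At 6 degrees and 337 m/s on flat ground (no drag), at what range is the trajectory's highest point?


R = v0^2*sin(2*theta)/g = 337^2*sin(2*6°)/9.81 = 2406.96 m
apex_dist = R/2 = 2406.96/2 = 1203 m

1203 m


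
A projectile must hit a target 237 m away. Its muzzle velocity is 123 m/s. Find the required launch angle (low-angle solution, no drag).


sin(2*theta) = R*g/v0^2 = 237*9.81/123^2 = 0.153676, theta = arcsin(0.153676)/2 = 4.42°

4.42 degrees


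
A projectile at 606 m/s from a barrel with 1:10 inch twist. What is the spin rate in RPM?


twist_m = 10*0.0254 = 0.254 m
spin = v/twist = 606/0.254 = 2385.827 rev/s
RPM = spin*60 = 2385.827*60 ≈ 143150 RPM

143150 RPM


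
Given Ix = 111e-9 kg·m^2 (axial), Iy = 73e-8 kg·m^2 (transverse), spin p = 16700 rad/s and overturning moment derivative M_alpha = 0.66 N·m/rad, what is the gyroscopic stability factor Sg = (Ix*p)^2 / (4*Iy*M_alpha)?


Sg = Ix^2 * p^2 / (4 * Iy * M_alpha) = (111e-9)^2 * 16700^2 / (4 * 73e-8 * 0.66) = 1.783

1.783


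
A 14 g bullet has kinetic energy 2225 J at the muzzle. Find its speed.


v = sqrt(2*E/m) = sqrt(2*2225/0.014) = 563.8 m/s

563.8 m/s


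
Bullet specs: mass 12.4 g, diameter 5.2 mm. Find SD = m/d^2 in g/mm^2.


SD = m/d^2 = 12.4/5.2^2 = 0.4586 g/mm^2

0.4586 g/mm^2


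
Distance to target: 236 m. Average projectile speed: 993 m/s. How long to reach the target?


t = d/v = 236/993 = 0.2377 s

0.2377 s


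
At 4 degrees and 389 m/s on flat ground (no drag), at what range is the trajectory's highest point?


R = v0^2*sin(2*theta)/g = 389^2*sin(2*4°)/9.81 = 2146.77 m
apex_dist = R/2 = 2146.77/2 = 1073 m

1073 m


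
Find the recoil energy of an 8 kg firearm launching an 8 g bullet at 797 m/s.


v_r = m_p*v_p/m_gun = 0.008*797/8 = 0.797 m/s, E_r = 0.5*m_gun*v_r^2 = 0.5*8*0.797^2 = 2.541 J

2.541 J


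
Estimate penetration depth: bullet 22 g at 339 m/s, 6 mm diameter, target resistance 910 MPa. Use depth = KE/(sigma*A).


A = pi*(d/2)^2 = pi*(6/2)^2 = 28.2743 mm^2
E = 0.5*m*v^2 = 0.5*0.022*339^2 = 1264.13 J
depth = E/(sigma*A) = 1264.13 J / (910 MPa * 28.2743 mm^2) = 1264.13/(910 * 28.2743) m = 0.0491313 m ≈ 49.13 mm

49.13 mm


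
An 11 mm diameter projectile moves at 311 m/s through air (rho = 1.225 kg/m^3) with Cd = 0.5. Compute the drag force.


A = pi*(d/2)^2 = pi*(11/2000)^2 = 9.50332e-05 m^2
Fd = 0.5*Cd*rho*A*v^2 = 0.5*0.5*1.225*9.50332e-05*311^2 = 2.815 N

2.815 N


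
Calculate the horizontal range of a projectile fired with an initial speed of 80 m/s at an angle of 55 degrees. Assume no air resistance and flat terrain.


R = v0^2 * sin(2*theta) / g = 80^2 * sin(2*55°) / 9.81 = 613.1 m

613.1 m


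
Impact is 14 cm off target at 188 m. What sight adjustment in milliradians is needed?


1 mrad subtends 1 cm per 10 m of range, so adj = error_cm / (dist_m / 10) = 14 / (188/10) = 0.7447 mrad

0.7447 mrad


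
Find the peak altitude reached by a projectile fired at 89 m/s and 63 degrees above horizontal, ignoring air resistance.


H = (v0*sin(theta))^2 / (2g) = (89*sin(63°))^2 / (2*9.81) = 320.5 m

320.5 m


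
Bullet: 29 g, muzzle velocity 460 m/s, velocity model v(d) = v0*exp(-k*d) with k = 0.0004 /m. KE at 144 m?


v = v0*exp(-k*d) = 460*exp(-0.0004*144) = 434.253 m/s
E = 0.5*m*v^2 = 0.5*0.029*434.253^2 = 2734 J

2734 J
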